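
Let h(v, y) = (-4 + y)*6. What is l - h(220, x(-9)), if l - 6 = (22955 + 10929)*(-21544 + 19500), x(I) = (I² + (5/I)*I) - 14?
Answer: -69259298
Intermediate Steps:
x(I) = -9 + I² (x(I) = (I² + 5) - 14 = (5 + I²) - 14 = -9 + I²)
h(v, y) = -24 + 6*y
l = -69258890 (l = 6 + (22955 + 10929)*(-21544 + 19500) = 6 + 33884*(-2044) = 6 - 69258896 = -69258890)
l - h(220, x(-9)) = -69258890 - (-24 + 6*(-9 + (-9)²)) = -69258890 - (-24 + 6*(-9 + 81)) = -69258890 - (-24 + 6*72) = -69258890 - (-24 + 432) = -69258890 - 1*408 = -69258890 - 408 = -69259298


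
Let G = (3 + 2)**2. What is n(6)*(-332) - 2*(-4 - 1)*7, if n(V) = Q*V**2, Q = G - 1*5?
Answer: -238970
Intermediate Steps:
G = 25 (G = 5**2 = 25)
Q = 20 (Q = 25 - 1*5 = 25 - 5 = 20)
n(V) = 20*V**2
n(6)*(-332) - 2*(-4 - 1)*7 = (20*6**2)*(-332) - 2*(-4 - 1)*7 = (20*36)*(-332) - 2*(-5)*7 = 720*(-332) + 10*7 = -239040 + 70 = -238970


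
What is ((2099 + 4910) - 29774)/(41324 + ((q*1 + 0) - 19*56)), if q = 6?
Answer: -22765/40266 ≈ -0.56536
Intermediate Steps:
((2099 + 4910) - 29774)/(41324 + ((q*1 + 0) - 19*56)) = ((2099 + 4910) - 29774)/(41324 + ((6*1 + 0) - 19*56)) = (7009 - 29774)/(41324 + ((6 + 0) - 1064)) = -22765/(41324 + (6 - 1064)) = -22765/(41324 - 1058) = -22765/40266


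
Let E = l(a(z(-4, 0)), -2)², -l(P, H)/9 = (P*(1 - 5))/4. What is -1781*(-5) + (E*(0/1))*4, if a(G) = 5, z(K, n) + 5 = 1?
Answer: 8905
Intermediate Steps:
z(K, n) = -4 (z(K, n) = -5 + 1 = -4)
l(P, H) = 9*P (l(P, H) = -9*P*(1 - 5)/4 = -9*P*(-4)/4 = -9*(-4*P)/4 = -(-9)*P = 9*P)
E = 2025 (E = (9*5)² = 45² = 2025)
-1781*(-5) + (E*(0/1))*4 = -1781*(-5) + (2025*(0/1))*4 = -137*(-65) + (2025*(0*1))*4 = 8905 + (2025*0)*4 = 8905 + 0*4 = 8905 + 0 = 8905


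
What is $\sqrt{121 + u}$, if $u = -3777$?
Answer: $2 i \sqrt{914} \approx 60.465 i$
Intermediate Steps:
$\sqrt{121 + u} = \sqrt{121 - 3777} = \sqrt{-3656} = 2 i \sqrt{914}$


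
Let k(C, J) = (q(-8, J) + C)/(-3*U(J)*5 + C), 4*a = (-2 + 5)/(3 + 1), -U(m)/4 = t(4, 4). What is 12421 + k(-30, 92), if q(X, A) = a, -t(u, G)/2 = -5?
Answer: 37759681/3040 ≈ 12421.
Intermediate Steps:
t(u, G) = 10 (t(u, G) = -2*(-5) = 10)
U(m) = -40 (U(m) = -4*10 = -40)
a = 3/16 (a = ((-2 + 5)/(3 + 1))/4 = (3/4)/4 = (3*(¼))/4 = (¼)*(¾) = 3/16 ≈ 0.18750)
q(X, A) = 3/16
k(C, J) = (3/16 + C)/(600 + C) (k(C, J) = (3/16 + C)/(-3*(-40)*5 + C) = (3/16 + C)/(120*5 + C) = (3/16 + C)/(600 + C))
12421 + k(-30, 92) = 12421 + (3/16 - 30)/(600 - 30) = 12421 - 477/16/570 = 12421 + (1/570)*(-477/16) = 12421 - 159/3040 = 37759681/3040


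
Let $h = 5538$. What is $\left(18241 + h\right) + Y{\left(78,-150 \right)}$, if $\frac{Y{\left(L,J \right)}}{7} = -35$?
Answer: $23534$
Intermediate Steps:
$Y{\left(L,J \right)} = -245$ ($Y{\left(L,J \right)} = 7 \left(-35\right) = -245$)
$\left(18241 + h\right) + Y{\left(78,-150 \right)} = \left(18241 + 5538\right) - 245 = 23779 - 245 = 23534$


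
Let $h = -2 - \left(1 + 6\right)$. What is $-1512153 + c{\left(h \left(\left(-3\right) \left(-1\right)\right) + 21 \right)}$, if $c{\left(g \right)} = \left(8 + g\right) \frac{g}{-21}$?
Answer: $- \frac{10585067}{7} \approx -1.5122 \cdot 10^{6}$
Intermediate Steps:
$h = -9$ ($h = -2 - 7 = -9$)
$c{\left(g \right)} = - \frac{g \left(8 + g\right)}{21}$ ($c{\left(g \right)} = \left(8 + g\right) g \left(- \frac{1}{21}\right) = \left(8 + g\right) \left(- \frac{g}{21}\right) = - \frac{g \left(8 + g\right)}{21}$)
$-1512153 + c{\left(h \left(\left(-3\right) \left(-1\right)\right) + 21 \right)} = -1512153 - \frac{\left(- 9 \left(\left(-3\right) \left(-1\right)\right) + 21\right) \left(8 + \left(- 9 \left(\left(-3\right) \left(-1\right)\right) + 21\right)\right)}{21} = -1512153 - \frac{\left(\left(-9\right) 3 + 21\right) \left(8 + \left(\left(-9\right) 3 + 21\right)\right)}{21} = -1512153 - \frac{\left(-27 + 21\right) \left(8 + \left(-27 + 21\right)\right)}{21} = -1512153 - - \frac{2 \left(8 - 6\right)}{7} = -1512153 - \left(- \frac{2}{7}\right) 2 = -1512153 + \frac{4}{7} = - \frac{10585067}{7}$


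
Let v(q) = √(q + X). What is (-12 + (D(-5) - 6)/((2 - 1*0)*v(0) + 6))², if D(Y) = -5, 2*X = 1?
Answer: 112459/578 - 2607*√2/289 ≈ 181.81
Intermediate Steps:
X = ½ (X = (½)*1 = ½ ≈ 0.50000)
v(q) = √(½ + q) (v(q) = √(q + ½) = √(½ + q))
(-12 + (D(-5) - 6)/((2 - 1*0)*v(0) + 6))² = (-12 + (-5 - 6)/((2 - 1*0)*(√(2 + 4*0)/2) + 6))² = (-12 - 11/((2 + 0)*(√(2 + 0)/2) + 6))² = (-12 - 11/(2*(√2/2) + 6))² = (-12 - 11/(√2 + 6))² = (-12 - 11/(6 + √2))²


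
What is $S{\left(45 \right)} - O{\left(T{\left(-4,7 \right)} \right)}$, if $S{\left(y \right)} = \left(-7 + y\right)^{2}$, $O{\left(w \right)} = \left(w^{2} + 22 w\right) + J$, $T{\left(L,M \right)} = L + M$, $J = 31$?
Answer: $1338$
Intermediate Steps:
$O{\left(w \right)} = 31 + w^{2} + 22 w$ ($O{\left(w \right)} = \left(w^{2} + 22 w\right) + 31 = 31 + w^{2} + 22 w$)
$S{\left(45 \right)} - O{\left(T{\left(-4,7 \right)} \right)} = \left(-7 + 45\right)^{2} - \left(31 + \left(-4 + 7\right)^{2} + 22 \left(-4 + 7\right)\right) = 38^{2} - \left(31 + 3^{2} + 22 \cdot 3\right) = 1444 - \left(31 + 9 + 66\right) = 1444 - 106 = 1338$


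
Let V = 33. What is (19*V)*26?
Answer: 16302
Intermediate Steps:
(19*V)*26 = (19*33)*26 = 627*26 = 16302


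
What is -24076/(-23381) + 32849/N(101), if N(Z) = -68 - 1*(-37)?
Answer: -767296113/724811 ≈ -1058.6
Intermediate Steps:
N(Z) = -31 (N(Z) = -68 + 37 = -31)
-24076/(-23381) + 32849/N(101) = -24076/(-23381) + 32849/(-31) = -24076*(-1/23381) + 32849*(-1/31) = 24076/23381 - 32849/31 = -767296113/724811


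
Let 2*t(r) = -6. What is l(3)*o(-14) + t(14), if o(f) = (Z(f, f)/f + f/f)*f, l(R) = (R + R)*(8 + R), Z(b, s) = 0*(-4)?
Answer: -927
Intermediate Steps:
Z(b, s) = 0
l(R) = 2*R*(8 + R) (l(R) = (2*R)*(8 + R) = 2*R*(8 + R))
o(f) = f (o(f) = (0/f + f/f)*f = (0 + 1)*f = 1*f = f)
t(r) = -3 (t(r) = (1/2)*(-6) = -3)
l(3)*o(-14) + t(14) = (2*3*(8 + 3))*(-14) - 3 = (2*3*11)*(-14) - 3 = 66*(-14) - 3 = -924 - 3 = -927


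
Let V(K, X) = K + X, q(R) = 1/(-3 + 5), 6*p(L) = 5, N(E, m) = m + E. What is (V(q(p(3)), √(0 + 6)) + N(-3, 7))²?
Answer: 105/4 + 9*√6 ≈ 48.295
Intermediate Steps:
N(E, m) = E + m
p(L) = ⅚ (p(L) = (⅙)*5 = ⅚)
q(R) = ½ (q(R) = 1/2 = ½)
(V(q(p(3)), √(0 + 6)) + N(-3, 7))² = ((½ + √(0 + 6)) + (-3 + 7))² = ((½ + √6) + 4)² = (9/2 + √6)²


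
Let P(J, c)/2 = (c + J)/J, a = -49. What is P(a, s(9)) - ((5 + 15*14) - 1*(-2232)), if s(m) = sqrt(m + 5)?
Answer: -2445 - 2*sqrt(14)/49 ≈ -2445.2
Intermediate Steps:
s(m) = sqrt(5 + m)
P(J, c) = 2*(J + c)/J (P(J, c) = 2*((c + J)/J) = 2*((J + c)/J) = 2*(J + c)/J)
P(a, s(9)) - ((5 + 15*14) - 1*(-2232)) = (2 + 2*sqrt(5 + 9)/(-49)) - ((5 + 15*14) - 1*(-2232)) = (2 + 2*sqrt(14)*(-1/49)) - ((5 + 210) + 2232) = (2 - 2*sqrt(14)/49) - (215 + 2232) = (2 - 2*sqrt(14)/49) - 1*2447 = (2 - 2*sqrt(14)/49) - 2447 = -2445 - 2*sqrt(14)/49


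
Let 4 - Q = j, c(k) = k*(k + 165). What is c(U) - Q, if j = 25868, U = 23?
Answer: 30188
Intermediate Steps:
c(k) = k*(165 + k)
Q = -25864 (Q = 4 - 1*25868 = 4 - 25868 = -25864)
c(U) - Q = 23*(165 + 23) - 1*(-25864) = 23*188 + 25864 = 4324 + 25864 = 30188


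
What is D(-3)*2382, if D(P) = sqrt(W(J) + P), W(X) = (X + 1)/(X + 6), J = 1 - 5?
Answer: 3573*I*sqrt(2) ≈ 5053.0*I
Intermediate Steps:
J = -4
W(X) = (1 + X)/(6 + X)
D(P) = sqrt(-3/2 + P) (D(P) = sqrt((1 - 4)/(6 - 4) + P) = sqrt(-3/2 + P))
D(-3)*2382 = (sqrt(-6 + 4*(-3))/2)*2382 = (sqrt(-6 - 12)/2)*2382 = (sqrt(-18)/2)*2382 = ((3*I*sqrt(2))/2)*2382 = (3*I*sqrt(2)/2)*2382 = 3573*I*sqrt(2)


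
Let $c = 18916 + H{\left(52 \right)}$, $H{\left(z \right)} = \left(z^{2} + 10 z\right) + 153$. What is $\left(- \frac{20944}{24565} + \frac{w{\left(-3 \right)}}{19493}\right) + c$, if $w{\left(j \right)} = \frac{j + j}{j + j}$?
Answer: $\frac{627911499874}{28167385} \approx 22292.0$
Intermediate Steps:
$H{\left(z \right)} = 153 + z^{2} + 10 z$
$c = 22293$ ($c = 18916 + \left(153 + 52^{2} + 10 \cdot 52\right) = 18916 + \left(153 + 2704 + 520\right) = 18916 + 3377 = 22293$)
$w{\left(j \right)} = 1$ ($w{\left(j \right)} = \frac{2 j}{2 j} = 2 j \frac{1}{2 j} = 1$)
$\left(- \frac{20944}{24565} + \frac{w{\left(-3 \right)}}{19493}\right) + c = \left(- \frac{20944}{24565} + 1 \cdot \frac{1}{19493}\right) + 22293 = \left(\left(-20944\right) \frac{1}{24565} + 1 \cdot \frac{1}{19493}\right) + 22293 = \left(- \frac{1232}{1445} + \frac{1}{19493}\right) + 22293 = - \frac{24013931}{28167385} + 22293 = \frac{627911499874}{28167385}$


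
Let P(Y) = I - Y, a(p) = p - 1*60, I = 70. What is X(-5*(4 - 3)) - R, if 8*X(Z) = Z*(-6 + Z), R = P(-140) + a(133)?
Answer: -2209/8 ≈ -276.13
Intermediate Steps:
a(p) = -60 + p (a(p) = p - 60 = -60 + p)
P(Y) = 70 - Y
R = 283 (R = (70 - 1*(-140)) + (-60 + 133) = (70 + 140) + 73 = 210 + 73 = 283)
X(Z) = Z*(-6 + Z)/8 (X(Z) = (Z*(-6 + Z))/8 = Z*(-6 + Z)/8)
X(-5*(4 - 3)) - R = (-5*(4 - 3))*(-6 - 5*(4 - 3))/8 - 1*283 = (-5)*(-6 - 5)/8 - 283 = (-1*5)*(-6 - 1*5)/8 - 283 = (⅛)*(-5)*(-6 - 5) - 283 = (⅛)*(-5)*(-11) - 283 = 55/8 - 283 = -2209/8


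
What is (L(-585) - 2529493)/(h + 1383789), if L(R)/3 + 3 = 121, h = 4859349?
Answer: -2529139/6243138 ≈ -0.40511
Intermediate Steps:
L(R) = 354 (L(R) = -9 + 3*121 = -9 + 363 = 354)
(L(-585) - 2529493)/(h + 1383789) = (354 - 2529493)/(4859349 + 1383789) = -2529139/6243138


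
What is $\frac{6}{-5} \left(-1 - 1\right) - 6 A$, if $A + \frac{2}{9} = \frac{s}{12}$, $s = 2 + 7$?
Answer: $- \frac{23}{30} \approx -0.76667$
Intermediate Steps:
$s = 9$
$A = \frac{19}{36}$ ($A = - \frac{2}{9} + \frac{9}{12} = - \frac{2}{9} + 9 \cdot \frac{1}{12} = - \frac{2}{9} + \frac{3}{4} = \frac{19}{36} \approx 0.52778$)
$\frac{6}{-5} \left(-1 - 1\right) - 6 A = \frac{6}{-5} \left(-1 - 1\right) - \frac{19}{6} = 6 \left(- \frac{1}{5}\right) \left(-2\right) - \frac{19}{6} = \left(- \frac{6}{5}\right) \left(-2\right) - \frac{19}{6} = \frac{12}{5} - \frac{19}{6} = - \frac{23}{30}$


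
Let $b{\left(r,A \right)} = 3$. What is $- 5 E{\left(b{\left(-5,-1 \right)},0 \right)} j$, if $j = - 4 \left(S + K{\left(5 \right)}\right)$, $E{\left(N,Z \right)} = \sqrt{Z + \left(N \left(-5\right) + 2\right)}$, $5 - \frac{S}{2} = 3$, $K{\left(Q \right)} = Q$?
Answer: $180 i \sqrt{13} \approx 649.0 i$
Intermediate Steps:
$S = 4$ ($S = 10 - 6 = 4$)
$E{\left(N,Z \right)} = \sqrt{2 + Z - 5 N}$ ($E{\left(N,Z \right)} = \sqrt{Z - \left(-2 + 5 N\right)} = \sqrt{2 + Z - 5 N}$)
$j = -36$ ($j = - 4 \left(4 + 5\right) = \left(-4\right) 9 = -36$)
$- 5 E{\left(b{\left(-5,-1 \right)},0 \right)} j = - 5 \sqrt{2 + 0 - 15} \left(-36\right) = - 5 \sqrt{-13} \left(-36\right) = - 5 i \sqrt{13} \left(-36\right) = 180 i \sqrt{13}$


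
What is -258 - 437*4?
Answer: -2006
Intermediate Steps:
-258 - 437*4 = -258 - 1748 = -2006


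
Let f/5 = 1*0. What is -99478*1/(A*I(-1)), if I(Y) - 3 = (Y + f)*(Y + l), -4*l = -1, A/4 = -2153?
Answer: 99478/32295 ≈ 3.0803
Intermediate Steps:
A = -8612 (A = 4*(-2153) = -8612)
f = 0 (f = 5*(1*0) = 5*0 = 0)
l = 1/4 (l = -1/4*(-1) = 1/4 ≈ 0.25000)
I(Y) = 3 + Y*(1/4 + Y) (I(Y) = 3 + (Y + 0)*(Y + 1/4) = 3 + Y*(1/4 + Y))
-99478*1/(A*I(-1)) = -99478*(-1/(8612*(3 + (-1)**2 + (1/4)*(-1)))) = -99478*(-1/(8612*(3 + 1 - 1/4))) = -99478/((15/4)*(-8612)) = -99478/(-32295) = -99478*(-1/32295) = 99478/32295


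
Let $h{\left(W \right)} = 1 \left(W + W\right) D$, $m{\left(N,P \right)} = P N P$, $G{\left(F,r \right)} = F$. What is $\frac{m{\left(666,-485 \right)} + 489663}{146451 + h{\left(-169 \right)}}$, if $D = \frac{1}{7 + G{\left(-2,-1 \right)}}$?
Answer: $\frac{785747565}{731917} \approx 1073.5$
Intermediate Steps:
$D = \frac{1}{5}$ ($D = \frac{1}{7 - 2} = \frac{1}{5} \approx 0.2$)
$m{\left(N,P \right)} = N P^{2}$ ($m{\left(N,P \right)} = N P P = N P^{2}$)
$h{\left(W \right)} = \frac{2 W}{5}$ ($h{\left(W \right)} = 1 \left(W + W\right) \frac{1}{5} = 1 \cdot 2 W \frac{1}{5} = 2 W \frac{1}{5} = \frac{2 W}{5}$)
$\frac{m{\left(666,-485 \right)} + 489663}{146451 + h{\left(-169 \right)}} = \frac{666 \left(-485\right)^{2} + 489663}{146451 + \frac{2}{5} \left(-169\right)} = \frac{666 \cdot 235225 + 489663}{146451 - \frac{338}{5}} = \frac{156659850 + 489663}{\frac{731917}{5}} = 157149513 \cdot \frac{5}{731917} = \frac{785747565}{731917}$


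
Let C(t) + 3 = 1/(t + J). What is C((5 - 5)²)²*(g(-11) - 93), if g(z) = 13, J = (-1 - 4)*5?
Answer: -92416/125 ≈ -739.33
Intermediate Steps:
J = -25 (J = -5*5 = -25)
C(t) = -3 + 1/(-25 + t) (C(t) = -3 + 1/(t - 25) = -3 + 1/(-25 + t))
C((5 - 5)²)²*(g(-11) - 93) = ((76 - 3*(5 - 5)²)/(-25 + (5 - 5)²))²*(13 - 93) = ((76 - 3*0²)/(-25 + 0²))²*(-80) = ((76 - 3*0)/(-25 + 0))²*(-80) = ((76 + 0)/(-25))²*(-80) = (-1/25*76)²*(-80) = (-76/25)²*(-80) = (5776/625)*(-80) = -92416/125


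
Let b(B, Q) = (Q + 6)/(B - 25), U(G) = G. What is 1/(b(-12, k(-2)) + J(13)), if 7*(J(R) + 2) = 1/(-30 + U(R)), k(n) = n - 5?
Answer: -4403/8724 ≈ -0.50470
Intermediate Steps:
k(n) = -5 + n
J(R) = -2 + 1/(7*(-30 + R))
b(B, Q) = (6 + Q)/(-25 + B)
1/(b(-12, k(-2)) + J(13)) = 1/((6 + (-5 - 2))/(-25 - 12) + (421 - 14*13)/(7*(-30 + 13))) = 1/((6 - 7)/(-37) + (⅐)*(421 - 182)/(-17)) = 1/(-1/37*(-1) + (⅐)*(-1/17)*239) = 1/(1/37 - 239/119) = 1/(-8724/4403) = -4403/8724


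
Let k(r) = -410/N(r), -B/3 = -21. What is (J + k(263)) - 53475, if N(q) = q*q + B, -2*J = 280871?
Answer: -6712406073/34616 ≈ -1.9391e+5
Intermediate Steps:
J = -280871/2 (J = -½*280871 = -280871/2 ≈ -1.4044e+5)
B = 63 (B = -3*(-21) = 63)
N(q) = 63 + q² (N(q) = q*q + 63 = q² + 63 = 63 + q²)
k(r) = -410/(63 + r²)
(J + k(263)) - 53475 = (-280871/2 - 410/(63 + 263²)) - 53475 = (-280871/2 - 410/(63 + 69169)) - 53475 = (-280871/2 - 410/69232) - 53475 = (-280871/2 - 410*1/69232) - 53475 = (-280871/2 - 205/34616) - 53475 = -4861315473/34616 - 53475 = -6712406073/34616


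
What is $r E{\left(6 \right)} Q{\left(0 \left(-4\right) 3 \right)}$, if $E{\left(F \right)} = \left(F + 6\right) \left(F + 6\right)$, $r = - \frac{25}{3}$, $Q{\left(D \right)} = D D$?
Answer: $0$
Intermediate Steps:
$Q{\left(D \right)} = D^{2}$
$r = - \frac{25}{3}$ ($r = \left(-25\right) \frac{1}{3} = - \frac{25}{3} \approx -8.3333$)
$E{\left(F \right)} = \left(6 + F\right)^{2}$ ($E{\left(F \right)} = \left(6 + F\right) \left(6 + F\right) = \left(6 + F\right)^{2}$)
$r E{\left(6 \right)} Q{\left(0 \left(-4\right) 3 \right)} = - \frac{25 \left(6 + 6\right)^{2}}{3} \left(0 \left(-4\right) 3\right)^{2} = - \frac{25 \cdot 12^{2}}{3} \left(0 \cdot 3\right)^{2} = \left(- \frac{25}{3}\right) 144 \cdot 0^{2} = \left(-1200\right) 0 = 0$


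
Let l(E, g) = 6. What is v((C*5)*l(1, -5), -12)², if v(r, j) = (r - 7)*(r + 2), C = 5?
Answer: 472453696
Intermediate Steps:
v(r, j) = (-7 + r)*(2 + r)
v((C*5)*l(1, -5), -12)² = (-14 + ((5*5)*6)² - 5*5*5*6)² = (-14 + (25*6)² - 125*6)² = (-14 + 150² - 5*150)² = (-14 + 22500 - 750)² = 21736² = 472453696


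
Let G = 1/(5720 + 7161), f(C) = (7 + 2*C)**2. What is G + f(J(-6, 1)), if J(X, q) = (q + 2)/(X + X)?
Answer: 2176893/51524 ≈ 42.250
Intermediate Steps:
J(X, q) = (2 + q)/(2*X) (J(X, q) = (2 + q)/((2*X)) = (2 + q)*(1/(2*X)) = (2 + q)/(2*X))
G = 1/12881 ≈ 7.7634e-5
G + f(J(-6, 1)) = 1/12881 + (7 + 2*((1/2)*(2 + 1)/(-6)))**2 = 1/12881 + (7 + 2*((1/2)*(-1/6)*3))**2 = 1/12881 + (7 + 2*(-1/4))**2 = 1/12881 + (7 - 1/2)**2 = 1/12881 + (13/2)**2 = 1/12881 + 169/4 = 2176893/51524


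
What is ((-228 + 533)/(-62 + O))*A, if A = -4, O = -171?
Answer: 1220/233 ≈ 5.2361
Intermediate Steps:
((-228 + 533)/(-62 + O))*A = ((-228 + 533)/(-62 - 171))*(-4) = (305/(-233))*(-4) = (305*(-1/233))*(-4) = -305/233*(-4) = 1220/233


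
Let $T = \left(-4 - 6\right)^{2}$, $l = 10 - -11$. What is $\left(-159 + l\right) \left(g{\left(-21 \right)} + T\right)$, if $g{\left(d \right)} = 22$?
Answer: $-16836$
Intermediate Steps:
$l = 21$ ($l = 10 + 11 = 21$)
$T = 100$ ($T = \left(-10\right)^{2} = 100$)
$\left(-159 + l\right) \left(g{\left(-21 \right)} + T\right) = \left(-159 + 21\right) \left(22 + 100\right) = \left(-138\right) 122 = -16836$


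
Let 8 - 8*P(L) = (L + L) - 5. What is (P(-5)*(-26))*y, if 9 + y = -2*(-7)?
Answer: -1495/4 ≈ -373.75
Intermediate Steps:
P(L) = 13/8 - L/4 (P(L) = 1 - ((L + L) - 5)/8 = 1 - (2*L - 5)/8 = 1 - (-5 + 2*L)/8 = 1 + (5/8 - L/4) = 13/8 - L/4)
y = 5 (y = -9 - 2*(-7) = -9 + 14 = 5)
(P(-5)*(-26))*y = ((13/8 - ¼*(-5))*(-26))*5 = ((13/8 + 5/4)*(-26))*5 = ((23/8)*(-26))*5 = -299/4*5 = -1495/4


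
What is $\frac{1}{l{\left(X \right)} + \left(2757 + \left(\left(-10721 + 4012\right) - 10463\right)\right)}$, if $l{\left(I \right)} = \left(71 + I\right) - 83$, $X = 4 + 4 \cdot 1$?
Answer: $- \frac{1}{14419} \approx -6.9353 \cdot 10^{-5}$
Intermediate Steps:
$X = 8$ ($X = 4 + 4 = 8$)
$l{\left(I \right)} = -12 + I$
$\frac{1}{l{\left(X \right)} + \left(2757 + \left(\left(-10721 + 4012\right) - 10463\right)\right)} = \frac{1}{\left(-12 + 8\right) + \left(2757 + \left(\left(-10721 + 4012\right) - 10463\right)\right)} = \frac{1}{-4 + \left(2757 - 17172\right)} = \frac{1}{-4 - 14415} = \frac{1}{-14419} = - \frac{1}{14419}$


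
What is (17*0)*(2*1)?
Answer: 0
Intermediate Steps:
(17*0)*(2*1) = 0*2 = 0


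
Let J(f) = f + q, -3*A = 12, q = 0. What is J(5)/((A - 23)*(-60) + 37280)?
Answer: 1/7780 ≈ 0.00012853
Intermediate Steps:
A = -4 (A = -⅓*12 = -4)
J(f) = f (J(f) = f + 0 = f)
J(5)/((A - 23)*(-60) + 37280) = 5/((-4 - 23)*(-60) + 37280) = 5/(-27*(-60) + 37280) = 5/(1620 + 37280) = 5/38900 = 5*(1/38900) = 1/7780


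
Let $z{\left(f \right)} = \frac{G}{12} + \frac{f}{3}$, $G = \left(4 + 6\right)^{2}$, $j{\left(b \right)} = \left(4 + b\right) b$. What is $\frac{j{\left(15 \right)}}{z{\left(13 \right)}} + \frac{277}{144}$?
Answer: $\frac{3517}{144} \approx 24.424$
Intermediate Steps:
$j{\left(b \right)} = b \left(4 + b\right)$
$G = 100$ ($G = 10^{2} = 100$)
$z{\left(f \right)} = \frac{25}{3} + \frac{f}{3}$ ($z{\left(f \right)} = \frac{100}{12} + \frac{f}{3} = 100 \cdot \frac{1}{12} + f \frac{1}{3} = \frac{25}{3} + \frac{f}{3}$)
$\frac{j{\left(15 \right)}}{z{\left(13 \right)}} + \frac{277}{144} = \frac{15 \left(4 + 15\right)}{\frac{25}{3} + \frac{1}{3} \cdot 13} + \frac{277}{144} = \frac{15 \cdot 19}{\frac{25}{3} + \frac{13}{3}} + 277 \cdot \frac{1}{144} = \frac{285}{\frac{38}{3}} + \frac{277}{144} = 285 \cdot \frac{3}{38} + \frac{277}{144} = \frac{45}{2} + \frac{277}{144} = \frac{3517}{144}$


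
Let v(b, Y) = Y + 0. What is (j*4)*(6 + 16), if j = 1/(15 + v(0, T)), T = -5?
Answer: 44/5 ≈ 8.8000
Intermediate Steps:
v(b, Y) = Y
j = ⅒ (j = 1/(15 - 5) = 1/10 = ⅒ ≈ 0.10000)
(j*4)*(6 + 16) = ((⅒)*4)*(6 + 16) = (⅖)*22 = 44/5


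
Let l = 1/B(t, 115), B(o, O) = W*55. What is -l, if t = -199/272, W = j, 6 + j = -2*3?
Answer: 1/660 ≈ 0.0015152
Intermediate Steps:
j = -12 (j = -6 - 2*3 = -6 - 6 = -12)
W = -12
t = -199/272 (t = -199*1/272 = -199/272 ≈ -0.73162)
B(o, O) = -660 (B(o, O) = -12*55 = -660)
l = -1/660 (l = 1/(-660) = -1/660 ≈ -0.0015152)
-l = -1*(-1/660) = 1/660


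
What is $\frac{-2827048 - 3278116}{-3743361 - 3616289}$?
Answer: $\frac{3052582}{3679825} \approx 0.82955$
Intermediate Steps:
$\frac{-2827048 - 3278116}{-3743361 - 3616289} = - \frac{6105164}{-7359650} = \left(-6105164\right) \left(- \frac{1}{7359650}\right) = \frac{3052582}{3679825}$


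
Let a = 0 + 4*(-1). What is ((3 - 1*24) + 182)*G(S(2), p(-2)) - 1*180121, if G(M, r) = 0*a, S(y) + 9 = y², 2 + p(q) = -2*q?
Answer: -180121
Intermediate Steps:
p(q) = -2 - 2*q
S(y) = -9 + y²
a = -4 (a = 0 - 4 = -4)
G(M, r) = 0 (G(M, r) = 0*(-4) = 0)
((3 - 1*24) + 182)*G(S(2), p(-2)) - 1*180121 = ((3 - 1*24) + 182)*0 - 1*180121 = ((3 - 24) + 182)*0 - 180121 = (-21 + 182)*0 - 180121 = 161*0 - 180121 = 0 - 180121 = -180121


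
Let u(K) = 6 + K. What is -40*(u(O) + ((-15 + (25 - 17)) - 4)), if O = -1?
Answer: 240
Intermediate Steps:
-40*(u(O) + ((-15 + (25 - 17)) - 4)) = -40*((6 - 1) + ((-15 + (25 - 17)) - 4)) = -40*(5 + ((-15 + 8) - 4)) = -40*(5 + (-7 - 4)) = -40*(5 - 11) = -40*(-6) = 240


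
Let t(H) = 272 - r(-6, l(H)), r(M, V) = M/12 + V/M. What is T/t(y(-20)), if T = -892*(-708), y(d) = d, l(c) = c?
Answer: 3789216/1615 ≈ 2346.3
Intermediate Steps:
r(M, V) = M/12 + V/M (r(M, V) = M*(1/12) + V/M = M/12 + V/M)
t(H) = 545/2 + H/6 (t(H) = 272 - ((1/12)*(-6) + H/(-6)) = 272 - (-1/2 + H*(-1/6)) = 272 - (-1/2 - H/6) = 272 + (1/2 + H/6) = 545/2 + H/6)
T = 631536
T/t(y(-20)) = 631536/(545/2 + (1/6)*(-20)) = 631536/(545/2 - 10/3) = 631536/(1615/6) = 631536*(6/1615) = 3789216/1615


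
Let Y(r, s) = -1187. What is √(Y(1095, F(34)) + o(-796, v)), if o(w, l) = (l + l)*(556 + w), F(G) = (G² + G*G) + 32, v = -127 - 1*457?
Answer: √279133 ≈ 528.33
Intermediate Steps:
v = -584 (v = -127 - 457 = -584)
F(G) = 32 + 2*G² (F(G) = (G² + G²) + 32 = 2*G² + 32 = 32 + 2*G²)
o(w, l) = 2*l*(556 + w) (o(w, l) = (2*l)*(556 + w) = 2*l*(556 + w))
√(Y(1095, F(34)) + o(-796, v)) = √(-1187 + 2*(-584)*(556 - 796)) = √(-1187 + 2*(-584)*(-240)) = √(-1187 + 280320) = √279133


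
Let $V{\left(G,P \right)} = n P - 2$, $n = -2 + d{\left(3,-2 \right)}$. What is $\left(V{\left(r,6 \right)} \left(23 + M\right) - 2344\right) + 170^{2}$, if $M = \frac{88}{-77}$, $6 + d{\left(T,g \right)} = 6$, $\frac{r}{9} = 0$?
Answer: $26250$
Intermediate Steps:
$r = 0$ ($r = 9 \cdot 0 = 0$)
$d{\left(T,g \right)} = 0$ ($d{\left(T,g \right)} = -6 + 6 = 0$)
$n = -2$ ($n = -2 + 0 = -2$)
$V{\left(G,P \right)} = -2 - 2 P$ ($V{\left(G,P \right)} = - 2 P - 2 = -2 - 2 P$)
$M = - \frac{8}{7}$ ($M = 88 \left(- \frac{1}{77}\right) = - \frac{8}{7} \approx -1.1429$)
$\left(V{\left(r,6 \right)} \left(23 + M\right) - 2344\right) + 170^{2} = \left(\left(-2 - 12\right) \left(23 - \frac{8}{7}\right) - 2344\right) + 170^{2} = \left(\left(-2 - 12\right) \frac{153}{7} - 2344\right) + 28900 = \left(\left(-14\right) \frac{153}{7} - 2344\right) + 28900 = \left(-306 - 2344\right) + 28900 = -2650 + 28900 = 26250$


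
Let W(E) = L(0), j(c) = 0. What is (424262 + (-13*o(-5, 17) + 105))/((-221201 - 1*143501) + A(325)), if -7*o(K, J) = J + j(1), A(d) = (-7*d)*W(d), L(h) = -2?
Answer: -1485395/1260532 ≈ -1.1784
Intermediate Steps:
W(E) = -2
A(d) = 14*d (A(d) = -7*d*(-2) = 14*d)
o(K, J) = -J/7 (o(K, J) = -(J + 0)/7 = -J/7)
(424262 + (-13*o(-5, 17) + 105))/((-221201 - 1*143501) + A(325)) = (424262 + (-(-13)*17/7 + 105))/((-221201 - 1*143501) + 14*325) = (424262 + (-13*(-17/7) + 105))/((-221201 - 143501) + 4550) = (424262 + (221/7 + 105))/(-364702 + 4550) = (424262 + 956/7)/(-360152) = (2970790/7)*(-1/360152) = -1485395/1260532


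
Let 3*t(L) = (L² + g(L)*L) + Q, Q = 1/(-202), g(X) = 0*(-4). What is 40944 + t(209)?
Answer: 11211875/202 ≈ 55504.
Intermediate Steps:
g(X) = 0
Q = -1/202 ≈ -0.0049505
t(L) = -1/606 + L²/3 (t(L) = ((L² + 0*L) - 1/202)/3 = ((L² + 0) - 1/202)/3 = (L² - 1/202)/3 = (-1/202 + L²)/3 = -1/606 + L²/3)
40944 + t(209) = 40944 + (-1/606 + (⅓)*209²) = 40944 + (-1/606 + (⅓)*43681) = 40944 + (-1/606 + 43681/3) = 40944 + 2941187/202 = 11211875/202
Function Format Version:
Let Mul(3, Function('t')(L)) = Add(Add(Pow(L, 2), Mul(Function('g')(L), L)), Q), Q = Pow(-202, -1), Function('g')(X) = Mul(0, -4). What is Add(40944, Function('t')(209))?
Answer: Rational(11211875, 202) ≈ 55504.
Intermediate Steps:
Function('g')(X) = 0
Q = Rational(-1, 202) ≈ -0.0049505
Function('t')(L) = Add(Rational(-1, 606), Mul(Rational(1, 3), Pow(L, 2))) (Function('t')(L) = Mul(Rational(1, 3), Add(Add(Pow(L, 2), Mul(0, L)), Rational(-1, 202))) = Mul(Rational(1, 3), Add(Add(Pow(L, 2), 0), Rational(-1, 202))) = Mul(Rational(1, 3), Add(Pow(L, 2), Rational(-1, 202))) = Mul(Rational(1, 3), Add(Rational(-1, 202), Pow(L, 2))) = Add(Rational(-1, 606), Mul(Rational(1, 3), Pow(L, 2))))
Add(40944, Function('t')(209)) = Add(40944, Add(Rational(-1, 606), Mul(Rational(1, 3), Pow(209, 2)))) = Add(40944, Add(Rational(-1, 606), Mul(Rational(1, 3), 43681))) = Add(40944, Add(Rational(-1, 606), Rational(43681, 3))) = Add(40944, Rational(2941187, 202)) = Rational(11211875, 202)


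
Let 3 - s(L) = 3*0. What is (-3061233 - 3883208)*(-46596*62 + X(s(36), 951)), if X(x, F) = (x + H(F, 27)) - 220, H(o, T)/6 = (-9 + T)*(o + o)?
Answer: 18637164367073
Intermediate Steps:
H(o, T) = 12*o*(-9 + T) (H(o, T) = 6*((-9 + T)*(o + o)) = 6*((-9 + T)*(2*o)) = 6*(2*o*(-9 + T)) = 12*o*(-9 + T))
s(L) = 3 (s(L) = 3 - 3*0 = 3 - 1*0 = 3 + 0 = 3)
X(x, F) = -220 + x + 216*F (X(x, F) = (x + 12*F*(-9 + 27)) - 220 = (x + 12*F*18) - 220 = (x + 216*F) - 220 = -220 + x + 216*F)
(-3061233 - 3883208)*(-46596*62 + X(s(36), 951)) = (-3061233 - 3883208)*(-46596*62 + (-220 + 3 + 216*951)) = -6944441*(-2888952 + (-220 + 3 + 205416)) = -6944441*(-2888952 + 205199) = -6944441*(-2683753) = 18637164367073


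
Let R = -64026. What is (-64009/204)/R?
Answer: 64009/13061304 ≈ 0.0049007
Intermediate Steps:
(-64009/204)/R = -64009/204/(-64026) = -64009*1/204*(-1/64026) = -64009/204*(-1/64026) = 64009/13061304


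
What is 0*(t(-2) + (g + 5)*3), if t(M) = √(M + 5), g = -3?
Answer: 0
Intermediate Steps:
t(M) = √(5 + M)
0*(t(-2) + (g + 5)*3) = 0*(√(5 - 2) + (-3 + 5)*3) = 0*(√3 + 2*3) = 0*(√3 + 6) = 0*(6 + √3) = 0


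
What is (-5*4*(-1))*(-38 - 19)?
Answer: -1140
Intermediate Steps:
(-5*4*(-1))*(-38 - 19) = -20*(-1)*(-57) = 20*(-57) = -1140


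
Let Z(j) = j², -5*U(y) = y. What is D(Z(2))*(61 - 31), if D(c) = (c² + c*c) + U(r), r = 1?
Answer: 954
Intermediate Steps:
U(y) = -y/5
D(c) = -⅕ + 2*c² (D(c) = (c² + c*c) - ⅕*1 = (c² + c²) - ⅕ = 2*c² - ⅕ = -⅕ + 2*c²)
D(Z(2))*(61 - 31) = (-⅕ + 2*(2²)²)*(61 - 31) = (-⅕ + 2*4²)*30 = (-⅕ + 2*16)*30 = (-⅕ + 32)*30 = (159/5)*30 = 954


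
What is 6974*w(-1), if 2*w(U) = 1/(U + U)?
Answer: -3487/2 ≈ -1743.5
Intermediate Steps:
w(U) = 1/(4*U) (w(U) = 1/(2*(U + U)) = 1/(2*((2*U))) = (1/(2*U))/2 = 1/(4*U))
6974*w(-1) = 6974*((¼)/(-1)) = 6974*((¼)*(-1)) = 6974*(-¼) = -3487/2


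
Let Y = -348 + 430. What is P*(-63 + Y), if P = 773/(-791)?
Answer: -14687/791 ≈ -18.568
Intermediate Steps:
Y = 82
P = -773/791 (P = 773*(-1/791) = -773/791 ≈ -0.97724)
P*(-63 + Y) = -773*(-63 + 82)/791 = -773/791*19 = -14687/791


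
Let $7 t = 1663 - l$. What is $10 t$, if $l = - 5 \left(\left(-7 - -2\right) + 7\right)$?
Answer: $2390$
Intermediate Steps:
$l = -10$ ($l = - 5 \left(\left(-7 + 2\right) + 7\right) = - 5 \left(-5 + 7\right) = \left(-5\right) 2 = -10$)
$t = 239$ ($t = \frac{1663 - -10}{7} = \frac{1663 + 10}{7} = \frac{1}{7} \cdot 1673 = 239$)
$10 t = 10 \cdot 239 = 2390$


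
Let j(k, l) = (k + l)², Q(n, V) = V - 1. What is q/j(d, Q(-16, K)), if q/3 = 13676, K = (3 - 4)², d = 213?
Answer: 13676/15123 ≈ 0.90432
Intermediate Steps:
K = 1 (K = (-1)² = 1)
q = 41028 (q = 3*13676 = 41028)
Q(n, V) = -1 + V
q/j(d, Q(-16, K)) = 41028/((213 + (-1 + 1))²) = 41028/((213 + 0)²) = 41028/(213²) = 41028/45369 = 41028*(1/45369) = 13676/15123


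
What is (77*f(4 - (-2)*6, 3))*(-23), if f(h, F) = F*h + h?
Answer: -113344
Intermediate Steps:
f(h, F) = h + F*h
(77*f(4 - (-2)*6, 3))*(-23) = (77*((4 - (-2)*6)*(1 + 3)))*(-23) = (77*((4 - 1*(-12))*4))*(-23) = (77*((4 + 12)*4))*(-23) = (77*(16*4))*(-23) = (77*64)*(-23) = 4928*(-23) = -113344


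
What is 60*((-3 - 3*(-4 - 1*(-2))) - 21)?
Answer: -1080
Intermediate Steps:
60*((-3 - 3*(-4 - 1*(-2))) - 21) = 60*((-3 - 3*(-4 + 2)) - 21) = 60*((-3 - 3*(-2)) - 21) = 60*((-3 + 6) - 21) = 60*(3 - 21) = 60*(-18) = -1080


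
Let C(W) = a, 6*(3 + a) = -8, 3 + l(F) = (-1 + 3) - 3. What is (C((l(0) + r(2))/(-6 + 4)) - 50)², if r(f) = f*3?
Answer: 26569/9 ≈ 2952.1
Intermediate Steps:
l(F) = -4 (l(F) = -3 + ((-1 + 3) - 3) = -3 + (2 - 3) = -3 - 1 = -4)
a = -13/3 (a = -3 + (⅙)*(-8) = -3 - 4/3 = -13/3 ≈ -4.3333)
r(f) = 3*f
C(W) = -13/3
(C((l(0) + r(2))/(-6 + 4)) - 50)² = (-13/3 - 50)² = (-163/3)² = 26569/9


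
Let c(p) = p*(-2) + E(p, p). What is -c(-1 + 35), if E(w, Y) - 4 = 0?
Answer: 64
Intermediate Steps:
E(w, Y) = 4 (E(w, Y) = 4 + 0 = 4)
c(p) = 4 - 2*p (c(p) = p*(-2) + 4 = -2*p + 4 = 4 - 2*p)
-c(-1 + 35) = -(4 - 2*(-1 + 35)) = -(4 - 2*34) = -(4 - 68) = -1*(-64) = 64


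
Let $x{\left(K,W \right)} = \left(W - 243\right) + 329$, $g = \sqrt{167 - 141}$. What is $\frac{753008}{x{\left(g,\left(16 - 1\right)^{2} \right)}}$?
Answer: $\frac{753008}{311} \approx 2421.2$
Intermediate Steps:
$g = \sqrt{26} \approx 5.099$
$x{\left(K,W \right)} = 86 + W$ ($x{\left(K,W \right)} = \left(-243 + W\right) + 329 = 86 + W$)
$\frac{753008}{x{\left(g,\left(16 - 1\right)^{2} \right)}} = \frac{753008}{86 + \left(16 - 1\right)^{2}} = \frac{753008}{86 + 15^{2}} = \frac{753008}{86 + 225} = \frac{753008}{311}$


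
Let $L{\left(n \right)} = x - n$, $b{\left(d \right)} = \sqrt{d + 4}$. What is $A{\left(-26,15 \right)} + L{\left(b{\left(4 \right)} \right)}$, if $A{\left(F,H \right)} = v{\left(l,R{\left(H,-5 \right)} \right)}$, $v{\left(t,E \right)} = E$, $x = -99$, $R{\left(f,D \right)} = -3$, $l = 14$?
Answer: $-102 - 2 \sqrt{2} \approx -104.83$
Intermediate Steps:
$b{\left(d \right)} = \sqrt{4 + d}$
$L{\left(n \right)} = -99 - n$
$A{\left(F,H \right)} = -3$
$A{\left(-26,15 \right)} + L{\left(b{\left(4 \right)} \right)} = -3 - \left(99 + \sqrt{4 + 4}\right) = -3 - \left(99 + \sqrt{8}\right) = -3 - \left(99 + 2 \sqrt{2}\right) = -102 - 2 \sqrt{2}$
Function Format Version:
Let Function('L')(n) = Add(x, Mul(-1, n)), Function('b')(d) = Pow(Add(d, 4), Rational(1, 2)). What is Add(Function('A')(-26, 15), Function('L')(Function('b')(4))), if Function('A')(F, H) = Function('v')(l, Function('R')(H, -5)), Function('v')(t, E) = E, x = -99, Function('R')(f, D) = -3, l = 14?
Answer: Add(-102, Mul(-2, Pow(2, Rational(1, 2)))) ≈ -104.83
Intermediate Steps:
Function('b')(d) = Pow(Add(4, d), Rational(1, 2))
Function('L')(n) = Add(-99, Mul(-1, n))
Function('A')(F, H) = -3
Add(Function('A')(-26, 15), Function('L')(Function('b')(4))) = Add(-3, Add(-99, Mul(-1, Pow(Add(4, 4), Rational(1, 2))))) = Add(-3, Add(-99, Mul(-1, Pow(8, Rational(1, 2))))) = Add(-3, Add(-99, Mul(-1, Mul(2, Pow(2, Rational(1, 2)))))) = Add(-3, Add(-99, Mul(-2, Pow(2, Rational(1, 2))))) = Add(-102, Mul(-2, Pow(2, Rational(1, 2))))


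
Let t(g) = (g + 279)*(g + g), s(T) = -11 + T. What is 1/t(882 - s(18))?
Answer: 1/2019500 ≈ 4.9517e-7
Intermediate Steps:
t(g) = 2*g*(279 + g) (t(g) = (279 + g)*(2*g) = 2*g*(279 + g))
1/t(882 - s(18)) = 1/(2*(882 - (-11 + 18))*(279 + (882 - (-11 + 18)))) = 1/(2*(882 - 1*7)*(279 + (882 - 1*7))) = 1/(2*(882 - 7)*(279 + (882 - 7))) = 1/(2*875*(279 + 875)) = 1/(2*875*1154) = 1/2019500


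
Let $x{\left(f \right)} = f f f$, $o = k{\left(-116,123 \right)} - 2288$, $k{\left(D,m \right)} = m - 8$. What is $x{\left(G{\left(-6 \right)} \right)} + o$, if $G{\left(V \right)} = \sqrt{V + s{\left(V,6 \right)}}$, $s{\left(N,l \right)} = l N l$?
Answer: $-2173 - 222 i \sqrt{222} \approx -2173.0 - 3307.7 i$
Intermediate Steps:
$s{\left(N,l \right)} = N l^{2}$ ($s{\left(N,l \right)} = N l l = N l^{2}$)
$G{\left(V \right)} = \sqrt{37} \sqrt{V}$ ($G{\left(V \right)} = \sqrt{V + V 6^{2}} = \sqrt{V + V 36} = \sqrt{V + 36 V} = \sqrt{37 V} = \sqrt{37} \sqrt{V}$)
$k{\left(D,m \right)} = -8 + m$
$o = -2173$ ($o = \left(-8 + 123\right) - 2288 = 115 - 2288 = -2173$)
$x{\left(f \right)} = f^{3}$ ($x{\left(f \right)} = f^{2} f = f^{3}$)
$x{\left(G{\left(-6 \right)} \right)} + o = \left(\sqrt{37} \sqrt{-6}\right)^{3} - 2173 = \left(\sqrt{37} i \sqrt{6}\right)^{3} - 2173 = \left(i \sqrt{222}\right)^{3} - 2173 = - 222 i \sqrt{222} - 2173 = -2173 - 222 i \sqrt{222}$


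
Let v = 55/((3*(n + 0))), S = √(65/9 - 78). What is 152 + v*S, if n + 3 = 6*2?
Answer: 152 + 385*I*√13/81 ≈ 152.0 + 17.137*I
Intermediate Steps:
n = 9 (n = -3 + 6*2 = -3 + 12 = 9)
S = 7*I*√13/3 (S = √(65*(⅑) - 78) = √(65/9 - 78) = √(-637/9) = 7*I*√13/3 ≈ 8.4129*I)
v = 55/27 (v = 55/((3*(9 + 0))) = 55/((3*9)) = 55/27 ≈ 2.0370)
152 + v*S = 152 + 55*(7*I*√13/3)/27 = 152 + 385*I*√13/81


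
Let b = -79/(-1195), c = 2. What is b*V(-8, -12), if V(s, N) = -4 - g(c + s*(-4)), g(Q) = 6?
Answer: -158/239 ≈ -0.66109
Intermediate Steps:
V(s, N) = -10 (V(s, N) = -4 - 1*6 = -4 - 6 = -10)
b = 79/1195 (b = -79*(-1/1195) = 79/1195 ≈ 0.066109)
b*V(-8, -12) = (79/1195)*(-10) = -158/239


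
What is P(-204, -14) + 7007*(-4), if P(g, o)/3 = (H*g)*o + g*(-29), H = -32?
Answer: -284456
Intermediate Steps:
P(g, o) = -87*g - 96*g*o (P(g, o) = 3*((-32*g)*o + g*(-29)) = 3*(-32*g*o - 29*g) = 3*(-29*g - 32*g*o) = -87*g - 96*g*o)
P(-204, -14) + 7007*(-4) = -3*(-204)*(29 + 32*(-14)) + 7007*(-4) = -3*(-204)*(29 - 448) - 28028 = -3*(-204)*(-419) - 28028 = -256428 - 28028 = -284456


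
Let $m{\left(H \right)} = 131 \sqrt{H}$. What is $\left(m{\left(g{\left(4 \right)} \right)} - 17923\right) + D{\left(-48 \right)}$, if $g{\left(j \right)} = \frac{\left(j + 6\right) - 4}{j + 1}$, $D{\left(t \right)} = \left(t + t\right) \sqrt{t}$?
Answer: $-17923 + \frac{131 \sqrt{30}}{5} - 384 i \sqrt{3} \approx -17780.0 - 665.11 i$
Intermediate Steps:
$D{\left(t \right)} = 2 t^{\frac{3}{2}}$ ($D{\left(t \right)} = 2 t \sqrt{t} = 2 t^{\frac{3}{2}}$)
$g{\left(j \right)} = \frac{2 + j}{1 + j}$ ($g{\left(j \right)} = \frac{\left(6 + j\right) - 4}{1 + j} = \frac{2 + j}{1 + j}$)
$\left(m{\left(g{\left(4 \right)} \right)} - 17923\right) + D{\left(-48 \right)} = \left(131 \sqrt{\frac{2 + 4}{1 + 4}} - 17923\right) + 2 \left(-48\right)^{\frac{3}{2}} = \left(131 \sqrt{\frac{1}{5} \cdot 6} - 17923\right) + 2 \left(- 192 i \sqrt{3}\right) = \left(131 \sqrt{\frac{1}{5} \cdot 6} - 17923\right) - 384 i \sqrt{3} = \left(131 \sqrt{\frac{6}{5}} - 17923\right) - 384 i \sqrt{3} = \left(131 \frac{\sqrt{30}}{5} - 17923\right) - 384 i \sqrt{3} = \left(\frac{131 \sqrt{30}}{5} - 17923\right) - 384 i \sqrt{3} = \left(-17923 + \frac{131 \sqrt{30}}{5}\right) - 384 i \sqrt{3} = -17923 + \frac{131 \sqrt{30}}{5} - 384 i \sqrt{3}$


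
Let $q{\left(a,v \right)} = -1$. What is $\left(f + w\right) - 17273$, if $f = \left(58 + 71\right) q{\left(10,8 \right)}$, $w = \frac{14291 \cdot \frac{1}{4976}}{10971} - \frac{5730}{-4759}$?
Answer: $- \frac{4520759459327179}{259801881264} \approx -17401.0$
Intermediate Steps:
$w = \frac{312878428949}{259801881264}$ ($w = 14291 \cdot \frac{1}{4976} \cdot \frac{1}{10971} - - \frac{5730}{4759} = \frac{14291}{4976} \cdot \frac{1}{10971} + \frac{5730}{4759} = \frac{14291}{54591696} + \frac{5730}{4759} = \frac{312878428949}{259801881264} \approx 1.2043$)
$f = -129$ ($f = \left(58 + 71\right) \left(-1\right) = 129 \left(-1\right) = -129$)
$\left(f + w\right) - 17273 = \left(-129 + \frac{312878428949}{259801881264}\right) - 17273 = - \frac{33201564254107}{259801881264} - 17273 = - \frac{4520759459327179}{259801881264}$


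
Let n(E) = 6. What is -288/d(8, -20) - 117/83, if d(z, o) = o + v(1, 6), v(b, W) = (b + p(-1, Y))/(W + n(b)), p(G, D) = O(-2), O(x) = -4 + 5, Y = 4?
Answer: 129501/9877 ≈ 13.111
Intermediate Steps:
O(x) = 1
p(G, D) = 1
v(b, W) = (1 + b)/(6 + W) (v(b, W) = (b + 1)/(W + 6) = (1 + b)/(6 + W))
d(z, o) = ⅙ + o (d(z, o) = o + (1 + 1)/(6 + 6) = o + 2/12 = o + (1/12)*2 = o + ⅙ = ⅙ + o)
-288/d(8, -20) - 117/83 = -288/(⅙ - 20) - 117/83 = -288/(-119/6) - 117*1/83 = -288*(-6/119) - 117/83 = 1728/119 - 117/83 = 129501/9877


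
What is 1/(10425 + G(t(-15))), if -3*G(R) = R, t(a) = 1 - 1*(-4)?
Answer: 3/31270 ≈ 9.5939e-5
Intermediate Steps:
t(a) = 5 (t(a) = 1 + 4 = 5)
G(R) = -R/3
1/(10425 + G(t(-15))) = 1/(10425 - ⅓*5) = 1/(10425 - 5/3) = 1/(31270/3) = 3/31270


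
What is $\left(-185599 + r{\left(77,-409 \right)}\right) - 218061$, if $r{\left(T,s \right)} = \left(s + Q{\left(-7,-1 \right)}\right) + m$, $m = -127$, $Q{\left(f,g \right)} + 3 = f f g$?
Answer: $-404248$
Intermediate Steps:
$Q{\left(f,g \right)} = -3 + g f^{2}$ ($Q{\left(f,g \right)} = -3 + f f g = -3 + f^{2} g = -3 + g f^{2}$)
$r{\left(T,s \right)} = -179 + s$ ($r{\left(T,s \right)} = \left(s - 52\right) - 127 = \left(-52 + s\right) - 127 = -179 + s$)
$\left(-185599 + r{\left(77,-409 \right)}\right) - 218061 = \left(-185599 - 588\right) - 218061 = -186187 - 218061 = -404248$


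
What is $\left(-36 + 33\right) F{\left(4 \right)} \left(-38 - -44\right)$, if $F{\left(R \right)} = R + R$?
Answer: $-144$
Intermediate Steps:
$F{\left(R \right)} = 2 R$
$\left(-36 + 33\right) F{\left(4 \right)} \left(-38 - -44\right) = \left(-36 + 33\right) 2 \cdot 4 \left(-38 - -44\right) = \left(-3\right) 8 \left(-38 + 44\right) = \left(-24\right) 6 = -144$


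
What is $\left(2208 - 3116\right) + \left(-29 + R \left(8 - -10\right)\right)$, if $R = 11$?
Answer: $-739$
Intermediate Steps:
$\left(2208 - 3116\right) + \left(-29 + R \left(8 - -10\right)\right) = \left(2208 - 3116\right) - \left(29 - 11 \left(8 - -10\right)\right) = -908 - \left(29 - 11 \left(8 + 10\right)\right) = -908 + \left(-29 + 11 \cdot 18\right) = -908 + \left(-29 + 198\right) = -908 + 169 = -739$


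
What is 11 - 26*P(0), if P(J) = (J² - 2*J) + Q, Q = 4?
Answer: -93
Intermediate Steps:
P(J) = 4 + J² - 2*J (P(J) = (J² - 2*J) + 4 = 4 + J² - 2*J)
11 - 26*P(0) = 11 - 26*(4 + 0² - 2*0) = 11 - 26*(4 + 0 + 0) = 11 - 26*4 = 11 - 104 = -93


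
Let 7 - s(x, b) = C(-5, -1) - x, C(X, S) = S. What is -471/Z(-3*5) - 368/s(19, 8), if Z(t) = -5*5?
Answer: 3517/675 ≈ 5.2104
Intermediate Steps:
Z(t) = -25
s(x, b) = 8 + x (s(x, b) = 7 - (-1 - x) = 7 + (1 + x) = 8 + x)
-471/Z(-3*5) - 368/s(19, 8) = -471/(-25) - 368/(8 + 19) = -471*(-1/25) - 368/27 = 471/25 - 368*1/27 = 471/25 - 368/27 = 3517/675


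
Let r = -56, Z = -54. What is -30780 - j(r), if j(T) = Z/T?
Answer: -861867/28 ≈ -30781.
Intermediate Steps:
j(T) = -54/T
-30780 - j(r) = -30780 - (-54)/(-56) = -30780 - (-54)*(-1)/56 = -30780 - 1*27/28 = -30780 - 27/28 = -861867/28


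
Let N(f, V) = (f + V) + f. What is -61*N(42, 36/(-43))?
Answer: -218136/43 ≈ -5072.9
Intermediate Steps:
N(f, V) = V + 2*f (N(f, V) = (V + f) + f = V + 2*f)
-61*N(42, 36/(-43)) = -61*(36/(-43) + 2*42) = -61*(36*(-1/43) + 84) = -61*(-36/43 + 84) = -61*3576/43 = -218136/43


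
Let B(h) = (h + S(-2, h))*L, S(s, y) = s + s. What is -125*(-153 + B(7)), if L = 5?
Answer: 17250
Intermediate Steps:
S(s, y) = 2*s
B(h) = -20 + 5*h (B(h) = (h + 2*(-2))*5 = (h - 4)*5 = (-4 + h)*5 = -20 + 5*h)
-125*(-153 + B(7)) = -125*(-153 + (-20 + 5*7)) = -125*(-153 + (-20 + 35)) = -125*(-153 + 15) = -125*(-138) = 17250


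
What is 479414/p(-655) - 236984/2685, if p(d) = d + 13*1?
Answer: -239895053/287295 ≈ -835.01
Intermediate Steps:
p(d) = 13 + d (p(d) = d + 13 = 13 + d)
479414/p(-655) - 236984/2685 = 479414/(13 - 655) - 236984/2685 = 479414/(-642) - 236984*1/2685 = 479414*(-1/642) - 236984/2685 = -239707/321 - 236984/2685 = -239895053/287295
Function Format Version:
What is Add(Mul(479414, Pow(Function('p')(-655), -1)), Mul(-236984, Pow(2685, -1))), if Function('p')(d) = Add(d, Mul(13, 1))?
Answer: Rational(-239895053, 287295) ≈ -835.01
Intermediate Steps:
Function('p')(d) = Add(13, d) (Function('p')(d) = Add(d, 13) = Add(13, d))
Add(Mul(479414, Pow(Function('p')(-655), -1)), Mul(-236984, Pow(2685, -1))) = Add(Mul(479414, Pow(Add(13, -655), -1)), Mul(-236984, Pow(2685, -1))) = Add(Mul(479414, Pow(-642, -1)), Mul(-236984, Rational(1, 2685))) = Add(Mul(479414, Rational(-1, 642)), Rational(-236984, 2685)) = Add(Rational(-239707, 321), Rational(-236984, 2685)) = Rational(-239895053, 287295)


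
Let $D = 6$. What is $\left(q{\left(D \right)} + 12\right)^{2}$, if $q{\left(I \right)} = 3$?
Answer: $225$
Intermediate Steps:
$\left(q{\left(D \right)} + 12\right)^{2} = \left(3 + 12\right)^{2} = 15^{2} = 225$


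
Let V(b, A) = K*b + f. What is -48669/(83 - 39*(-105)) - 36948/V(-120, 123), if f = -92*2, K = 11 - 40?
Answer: -39347721/1721336 ≈ -22.859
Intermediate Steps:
K = -29
f = -184
V(b, A) = -184 - 29*b (V(b, A) = -29*b - 184 = -184 - 29*b)
-48669/(83 - 39*(-105)) - 36948/V(-120, 123) = -48669/(83 - 39*(-105)) - 36948/(-184 - 29*(-120)) = -48669/(83 + 4095) - 36948/(-184 + 3480) = -48669/4178 - 36948/3296 = -48669*1/4178 - 36948*1/3296 = -48669/4178 - 9237/824 = -39347721/1721336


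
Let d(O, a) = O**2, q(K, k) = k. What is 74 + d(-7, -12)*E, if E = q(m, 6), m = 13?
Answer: 368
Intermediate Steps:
E = 6
74 + d(-7, -12)*E = 74 + (-7)**2*6 = 74 + 49*6 = 74 + 294 = 368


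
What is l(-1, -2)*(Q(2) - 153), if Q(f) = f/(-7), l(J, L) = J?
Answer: 1073/7 ≈ 153.29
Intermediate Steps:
Q(f) = -f/7 (Q(f) = f*(-⅐) = -f/7)
l(-1, -2)*(Q(2) - 153) = -(-⅐*2 - 153) = -(-2/7 - 153) = -1*(-1073/7) = 1073/7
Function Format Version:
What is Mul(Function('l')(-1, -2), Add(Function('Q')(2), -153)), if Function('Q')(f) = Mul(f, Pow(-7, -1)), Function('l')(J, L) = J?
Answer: Rational(1073, 7) ≈ 153.29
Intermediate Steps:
Function('Q')(f) = Mul(Rational(-1, 7), f) (Function('Q')(f) = Mul(f, Rational(-1, 7)) = Mul(Rational(-1, 7), f))
Mul(Function('l')(-1, -2), Add(Function('Q')(2), -153)) = Mul(-1, Add(Mul(Rational(-1, 7), 2), -153)) = Mul(-1, Add(Rational(-2, 7), -153)) = Mul(-1, Rational(-1073, 7)) = Rational(1073, 7)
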